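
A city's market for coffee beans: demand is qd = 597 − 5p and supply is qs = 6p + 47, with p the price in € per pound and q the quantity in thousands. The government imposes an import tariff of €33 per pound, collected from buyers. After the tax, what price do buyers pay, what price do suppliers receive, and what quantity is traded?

Buyers pay €68; suppliers receive €35; quantity = 257.

Before the tax: set 597 − 5p = 6p + 47 → p* = €50, q* = 347.
With the tax collected from buyers, demand (in seller-price terms) shifts: qd = 597 − 5(p + 33).
New equilibrium: buyers pay €68, suppliers receive €35, q = 257. (Wedge: pb − ps = 33.)
The less price-elastic side of the market bears the larger share of a per-unit tax.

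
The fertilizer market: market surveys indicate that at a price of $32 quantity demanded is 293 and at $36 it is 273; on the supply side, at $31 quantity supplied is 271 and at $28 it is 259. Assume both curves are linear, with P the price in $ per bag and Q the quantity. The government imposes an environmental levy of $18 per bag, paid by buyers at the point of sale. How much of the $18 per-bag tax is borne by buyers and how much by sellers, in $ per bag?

Buyers bear $8 per bag; sellers bear $10 per bag.

Demand slope: (273 − 293)/(36 − 32) = -5, so Qd = 453 − 5P.
Supply slope: (259 − 271)/(28 − 31) = 4, so Qs = 4P + 147.
Without the tax, 453 − 5P = 4P + 147 gives 9P = 306, so P* = $34 and Q* = 283.
With the tax collected from buyers, demand (in seller-price terms) shifts: Qd = 453 − 5(P + 18).
New equilibrium: buyers pay $42, sellers receive $24, Q = 243. (Wedge: Pb − Ps = 18.)
Burden on buyers: $8; on sellers: $10. (They sum to $18.)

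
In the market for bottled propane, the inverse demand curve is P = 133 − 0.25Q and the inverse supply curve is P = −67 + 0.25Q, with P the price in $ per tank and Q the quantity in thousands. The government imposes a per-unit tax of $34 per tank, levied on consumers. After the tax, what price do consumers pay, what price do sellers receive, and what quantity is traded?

Consumers pay $50; sellers receive $16; quantity = 332.

Rewrite in direct form: Qd = 532 − 4P and Qs = 4P + 268.
Before the tax: set 532 − 4P = 4P + 268 → P* = $33, Q* = 400.
With the tax collected from consumers, demand (in seller-price terms) shifts: Qd = 532 − 4(P + 34).
Solving gives Q = 332 with consumers paying $50 and sellers receiving $16 (the $34 wedge).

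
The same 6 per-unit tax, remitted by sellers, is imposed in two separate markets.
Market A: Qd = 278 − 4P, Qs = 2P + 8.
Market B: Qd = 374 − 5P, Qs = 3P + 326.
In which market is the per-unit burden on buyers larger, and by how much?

Market B, by 0.25.

Market A: pre-tax P* = 45, Q* = 98; post-tax Q = 90; per-unit burden on buyers = 2.
Market B: pre-tax P* = 6, Q* = 344; post-tax Q = 332.75; per-unit burden on buyers = 2.25.
Difference: 2 vs 2.25 → market B is larger by 0.25.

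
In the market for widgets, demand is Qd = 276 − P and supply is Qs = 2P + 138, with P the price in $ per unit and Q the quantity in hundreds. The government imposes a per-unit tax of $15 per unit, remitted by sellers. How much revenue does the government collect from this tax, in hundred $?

Before the tax: set 276 − P = 2P + 138 → P* = $46, Q* = 230.
With the tax collected from sellers, supply shifts: Qs = 2(P − 15) + 138.
Solving gives Q = 220 with buyers paying $56 and sellers receiving $41 (the $15 wedge).
Revenue = t · Q = 15 · 220 = $3300.

Tax revenue = $3300 hundred.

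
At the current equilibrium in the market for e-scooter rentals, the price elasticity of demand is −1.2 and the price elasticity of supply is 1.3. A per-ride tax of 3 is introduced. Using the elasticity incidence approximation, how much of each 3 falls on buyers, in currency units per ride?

Buyers bear ≈ 1.56 per ride.

Incidence ratio: buyers' share ≈ εs / (εs + |εd|) = 1.3 / (1.3 + 1.2) = 0.52.
So buyers bear ≈ 0.52 × 3 = 1.56; sellers bear 1.44.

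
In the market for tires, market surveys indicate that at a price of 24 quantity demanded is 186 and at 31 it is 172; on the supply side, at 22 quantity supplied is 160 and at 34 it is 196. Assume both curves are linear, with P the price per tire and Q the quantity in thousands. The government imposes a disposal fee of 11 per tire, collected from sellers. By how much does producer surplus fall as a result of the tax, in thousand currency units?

Demand slope: (172 − 186)/(31 − 24) = -2, so Qd = 234 − 2P.
Supply slope: (196 − 160)/(34 − 22) = 3, so Qs = 3P + 94.
Before the tax: set 234 − 2P = 3P + 94 → P* = 28, Q* = 178.
With the tax collected from sellers, supply shifts: Qs = 3(P − 11) + 94.
New equilibrium: buyers pay 34.6, sellers receive 23.6, Q = 164.8. (Wedge: Pb − Ps = 11.)
ΔPS is the trapezoid between Q = 164.8 and Q = 178 of height 4.4: ½ · (178 + 164.8) · 4.4 = 754.16.

Producer surplus falls by 754.16 thousand.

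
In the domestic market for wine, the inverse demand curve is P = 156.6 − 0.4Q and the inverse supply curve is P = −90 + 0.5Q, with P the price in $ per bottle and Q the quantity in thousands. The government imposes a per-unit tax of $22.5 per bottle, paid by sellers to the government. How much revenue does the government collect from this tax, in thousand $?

Rewrite in direct form: Qd = 391.5 − 2.5P and Qs = 2P + 180.
Without the tax, 391.5 − 2.5P = 2P + 180 gives 4.5P = 211.5, so P* = $47 and Q* = 274.
With the tax collected from sellers, supply shifts: Qs = 2(P − 22.5) + 180.
New equilibrium: buyers pay $57, sellers receive $34.5, Q = 249. (Wedge: Pb − Ps = 22.5.)
Revenue = t · Q = 22.5 · 249 = $5602.5.

Tax revenue = $5602.5 thousand.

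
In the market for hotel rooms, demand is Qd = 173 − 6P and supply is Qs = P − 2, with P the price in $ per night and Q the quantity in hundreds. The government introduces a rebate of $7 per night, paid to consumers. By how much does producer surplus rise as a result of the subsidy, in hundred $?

Before the subsidy: set 173 − 6P = P − 2 → P* = $25, Q* = 23.
With a per-unit subsidy paid to consumers, each effectively pays P − 7, so demand becomes Qd = 173 − 6(P − 7).
Solving gives Q = 29 with consumers paying $24 and suppliers receiving $31 (the $7 wedge).
ΔPS is the trapezoid between Q = 29 and Q = 23 of height $6: ½ · (23 + 29) · 6 = $156.

Producer surplus rises by $156 hundred.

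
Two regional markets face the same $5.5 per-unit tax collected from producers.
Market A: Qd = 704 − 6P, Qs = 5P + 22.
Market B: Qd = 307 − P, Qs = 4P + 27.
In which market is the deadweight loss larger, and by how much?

Market A, by $29.15.

Market A: pre-tax P* = $62, Q* = 332; post-tax Q = 317; deadweight loss = $41.25.
Market B: pre-tax P* = $56, Q* = 251; post-tax Q = 246.6; deadweight loss = $12.1.
Difference: $41.25 vs $12.1 → market A is larger by $29.15.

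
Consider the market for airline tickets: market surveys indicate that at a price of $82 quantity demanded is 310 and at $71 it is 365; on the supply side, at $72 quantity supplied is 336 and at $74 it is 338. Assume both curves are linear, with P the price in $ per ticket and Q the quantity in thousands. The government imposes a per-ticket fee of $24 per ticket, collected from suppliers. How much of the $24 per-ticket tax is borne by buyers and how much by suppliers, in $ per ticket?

Demand slope: (365 − 310)/(71 − 82) = -5, so Qd = 720 − 5P.
Supply slope: (338 − 336)/(74 − 72) = 1, so Qs = P + 264.
Before the tax: set 720 − 5P = P + 264 → P* = $76, Q* = 340.
With the tax collected from suppliers, supply shifts: Qs = (P − 24) + 264.
New equilibrium: buyers pay $80, suppliers receive $56, Q = 320. (Wedge: Pb − Ps = 24.)
Burden on buyers: $4; on suppliers: $20. (They sum to $24.)

Buyers bear $4 per ticket; suppliers bear $20 per ticket.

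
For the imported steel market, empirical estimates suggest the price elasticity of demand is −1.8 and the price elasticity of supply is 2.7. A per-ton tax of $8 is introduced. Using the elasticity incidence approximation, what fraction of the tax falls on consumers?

Consumers' share ≈ 0.6.

Incidence ratio: consumers' share ≈ εs / (εs + |εd|) = 2.7 / (2.7 + 1.8) = 0.6.
Supply is the more elastic side, so consumers bear the larger share.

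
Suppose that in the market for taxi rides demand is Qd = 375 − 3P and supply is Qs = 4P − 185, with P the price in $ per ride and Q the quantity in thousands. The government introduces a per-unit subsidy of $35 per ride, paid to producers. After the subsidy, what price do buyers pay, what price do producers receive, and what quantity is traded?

Buyers pay $60; producers receive $95; quantity = 195.

Without the subsidy, 375 − 3P = 4P − 185 gives 7P = 560, so P* = $80 and Q* = 135.
With a per-unit subsidy paid to producers, each receives P + 35 per unit sold, so supply becomes Qs = 4(P + 35) − 185.
New equilibrium: buyers pay $60, producers receive $95, Q = 195. (Wedge: Pb − Ps = −35.)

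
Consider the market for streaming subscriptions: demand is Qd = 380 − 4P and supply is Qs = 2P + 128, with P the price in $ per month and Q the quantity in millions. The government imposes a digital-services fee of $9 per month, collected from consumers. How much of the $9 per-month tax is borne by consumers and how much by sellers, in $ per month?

Before the tax: set 380 − 4P = 2P + 128 → P* = $42, Q* = 212.
With the tax collected from consumers, demand (in seller-price terms) shifts: Qd = 380 − 4(P + 9).
New equilibrium: consumers pay $45, sellers receive $36, Q = 200. (Wedge: Pb − Ps = 9.)
Burden on consumers: $3; on sellers: $6. (They sum to $9.)

Consumers bear $3 per month; sellers bear $6 per month.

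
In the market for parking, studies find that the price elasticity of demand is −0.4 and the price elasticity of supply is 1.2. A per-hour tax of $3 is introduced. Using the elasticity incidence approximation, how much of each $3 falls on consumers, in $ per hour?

Incidence ratio: consumers' share ≈ εs / (εs + |εd|) = 1.2 / (1.2 + 0.4) = 0.75.
So consumers bear ≈ 0.75 × $3 = $2.25; sellers bear $0.75.

Consumers bear ≈ $2.25 per hour.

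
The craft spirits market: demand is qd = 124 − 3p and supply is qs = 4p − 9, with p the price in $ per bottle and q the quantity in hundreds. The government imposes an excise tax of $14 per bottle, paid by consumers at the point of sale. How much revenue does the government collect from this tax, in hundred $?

Without the tax, 124 − 3p = 4p − 9 gives 7p = 133, so p* = $19 and q* = 67.
With the tax collected from consumers, demand (in seller-price terms) shifts: qd = 124 − 3(p + 14).
Solving gives q = 43 with consumers paying $27 and producers receiving $13 (the $14 wedge).
Revenue = t · Q = 14 · 43 = $602.

Tax revenue = $602 hundred.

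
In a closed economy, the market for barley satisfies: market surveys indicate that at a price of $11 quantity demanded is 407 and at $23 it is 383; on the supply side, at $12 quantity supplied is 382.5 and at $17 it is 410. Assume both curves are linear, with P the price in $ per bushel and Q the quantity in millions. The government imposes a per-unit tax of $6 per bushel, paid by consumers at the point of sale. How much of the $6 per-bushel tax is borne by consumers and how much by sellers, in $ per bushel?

Demand slope: (383 − 407)/(23 − 11) = -2, so Qd = 429 − 2P.
Supply slope: (410 − 382.5)/(17 − 12) = 5.5, so Qs = 5.5P + 316.5.
Before the tax: set 429 − 2P = 5.5P + 316.5 → P* = $15, Q* = 399.
With the tax collected from consumers, demand (in seller-price terms) shifts: Qd = 429 − 2(P + 6).
New equilibrium: consumers pay $19.4, sellers receive $13.4, Q = 390.2. (Wedge: Pb − Ps = 6.)
Burden on consumers: $4.4; on sellers: $1.6. (They sum to $6.)

Consumers bear $4.4 per bushel; sellers bear $1.6 per bushel.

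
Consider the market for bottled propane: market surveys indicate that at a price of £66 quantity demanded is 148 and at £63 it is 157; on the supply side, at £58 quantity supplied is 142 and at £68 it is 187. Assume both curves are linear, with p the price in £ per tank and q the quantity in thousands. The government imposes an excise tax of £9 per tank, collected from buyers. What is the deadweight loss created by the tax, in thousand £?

Demand slope: (157 − 148)/(63 − 66) = -3, so qd = 346 − 3p.
Supply slope: (187 − 142)/(68 − 58) = 4.5, so qs = 4.5p − 119.
Before the tax: set 346 − 3p = 4.5p − 119 → p* = £62, q* = 160.
With the tax collected from buyers, demand (in seller-price terms) shifts: qd = 346 − 3(p + 9).
New equilibrium: buyers pay £67.4, sellers receive £58.4, q = 143.8. (Wedge: pb − ps = 9.)
Quantity falls by |ΔQ| = |160 − 143.8| = 16.2.
DWL = ½ · t · |ΔQ| = ½ · 9 · 16.2 = £72.9.

Deadweight loss = £72.9 thousand.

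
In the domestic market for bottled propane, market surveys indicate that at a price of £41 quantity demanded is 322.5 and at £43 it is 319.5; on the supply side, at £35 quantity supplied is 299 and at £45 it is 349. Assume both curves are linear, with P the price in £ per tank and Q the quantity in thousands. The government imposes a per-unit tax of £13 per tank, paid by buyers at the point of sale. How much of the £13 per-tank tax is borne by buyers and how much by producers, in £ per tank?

Buyers bear £10 per tank; producers bear £3 per tank.

Demand slope: (319.5 − 322.5)/(43 − 41) = -1.5, so Qd = 384 − 1.5P.
Supply slope: (349 − 299)/(45 − 35) = 5, so Qs = 5P + 124.
Without the tax, 384 − 1.5P = 5P + 124 gives 6.5P = 260, so P* = £40 and Q* = 324.
With the tax collected from buyers, demand (in seller-price terms) shifts: Qd = 384 − 1.5(P + 13).
New equilibrium: buyers pay £50, producers receive £37, Q = 309. (Wedge: Pb − Ps = 13.)
Burden on buyers: £10; on producers: £3. (They sum to £13.)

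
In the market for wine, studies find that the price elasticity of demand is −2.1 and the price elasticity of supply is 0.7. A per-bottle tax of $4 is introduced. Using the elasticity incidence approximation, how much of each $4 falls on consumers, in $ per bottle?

Consumers bear ≈ $1 per bottle.

Incidence ratio: consumers' share ≈ εs / (εs + |εd|) = 0.7 / (0.7 + 2.1) = 0.25.
So consumers bear ≈ 0.25 × $4 = $1; sellers bear $3.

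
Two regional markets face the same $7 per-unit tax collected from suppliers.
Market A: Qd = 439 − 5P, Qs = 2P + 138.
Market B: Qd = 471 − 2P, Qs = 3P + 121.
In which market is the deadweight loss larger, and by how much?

Market A: pre-tax P* = $43, Q* = 224; post-tax Q = 214; deadweight loss = $35.
Market B: pre-tax P* = $70, Q* = 331; post-tax Q = 322.6; deadweight loss = $29.4.
Difference: $35 vs $29.4 → market A is larger by $5.6.

Market A, by $5.6.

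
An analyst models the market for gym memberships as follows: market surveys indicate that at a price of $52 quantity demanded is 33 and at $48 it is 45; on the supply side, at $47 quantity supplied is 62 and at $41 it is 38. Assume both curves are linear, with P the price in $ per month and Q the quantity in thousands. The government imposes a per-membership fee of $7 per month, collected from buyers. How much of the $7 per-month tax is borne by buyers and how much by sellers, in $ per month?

Buyers bear $4 per month; sellers bear $3 per month.

Demand slope: (45 − 33)/(48 − 52) = -3, so Qd = 189 − 3P.
Supply slope: (38 − 62)/(41 − 47) = 4, so Qs = 4P − 126.
Before the tax: set 189 − 3P = 4P − 126 → P* = $45, Q* = 54.
With the tax collected from buyers, demand (in seller-price terms) shifts: Qd = 189 − 3(P + 7).
New equilibrium: buyers pay $49, sellers receive $42, Q = 42. (Wedge: Pb − Ps = 7.)
Burden on buyers: $4; on sellers: $3. (They sum to $7.)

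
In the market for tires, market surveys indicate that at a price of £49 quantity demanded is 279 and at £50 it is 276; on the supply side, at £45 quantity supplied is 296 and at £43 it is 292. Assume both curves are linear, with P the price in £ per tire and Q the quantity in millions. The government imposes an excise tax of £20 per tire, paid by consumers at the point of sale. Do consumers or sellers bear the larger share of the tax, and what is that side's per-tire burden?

Sellers bear the larger share: £12 per tire.

Demand slope: (276 − 279)/(50 − 49) = -3, so Qd = 426 − 3P.
Supply slope: (292 − 296)/(43 − 45) = 2, so Qs = 2P + 206.
Before the tax: set 426 − 3P = 2P + 206 → P* = £44, Q* = 294.
With the tax collected from consumers, demand (in seller-price terms) shifts: Qd = 426 − 3(P + 20).
Solving gives Q = 270 with consumers paying £52 and sellers receiving £32 (the £20 wedge).
Per-tire burden: consumers £8, sellers £12.
Sellers take the larger share because supply is less price-elastic here (demand slope 3 vs supply slope 2).
The less price-elastic side of the market bears the larger share of a per-unit tax.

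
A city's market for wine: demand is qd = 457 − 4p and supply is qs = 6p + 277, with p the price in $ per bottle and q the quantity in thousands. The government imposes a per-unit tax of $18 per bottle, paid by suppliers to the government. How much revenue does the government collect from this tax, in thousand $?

Before the tax: set 457 − 4p = 6p + 277 → p* = $18, q* = 385.
With the tax collected from suppliers, supply shifts: qs = 6(p − 18) + 277.
New equilibrium: buyers pay $28.8, suppliers receive $10.8, q = 341.8. (Wedge: pb − ps = 18.)
Revenue = t · Q = 18 · 341.8 = $6152.4.

Tax revenue = $6152.4 thousand.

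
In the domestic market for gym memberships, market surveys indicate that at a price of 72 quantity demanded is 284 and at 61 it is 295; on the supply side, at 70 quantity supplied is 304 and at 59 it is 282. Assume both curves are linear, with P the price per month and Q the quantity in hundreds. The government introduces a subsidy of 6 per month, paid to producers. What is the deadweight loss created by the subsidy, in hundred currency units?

Deadweight loss = 12 hundred.

Demand slope: (295 − 284)/(61 − 72) = -1, so Qd = 356 − P.
Supply slope: (282 − 304)/(59 − 70) = 2, so Qs = 2P + 164.
Before the subsidy: set 356 − P = 2P + 164 → P* = 64, Q* = 292.
With a per-unit subsidy paid to producers, each receives P + 6 per unit sold, so supply becomes Qs = 2(P + 6) + 164.
Solving gives Q = 296 with consumers paying 60 and producers receiving 66 (the 6 wedge).
Quantity rises by |ΔQ| = |292 − 296| = 4.
DWL = ½ · t · |ΔQ| = ½ · 6 · 4 = 12.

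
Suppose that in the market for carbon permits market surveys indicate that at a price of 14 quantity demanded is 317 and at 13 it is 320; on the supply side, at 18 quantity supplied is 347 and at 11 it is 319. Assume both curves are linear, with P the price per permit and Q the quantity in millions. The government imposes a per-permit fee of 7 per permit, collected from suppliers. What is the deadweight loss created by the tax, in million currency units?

Deadweight loss = 42 million.

Demand slope: (320 − 317)/(13 − 14) = -3, so Qd = 359 − 3P.
Supply slope: (319 − 347)/(11 − 18) = 4, so Qs = 4P + 275.
Before the tax: set 359 − 3P = 4P + 275 → P* = 12, Q* = 323.
With the tax collected from suppliers, supply shifts: Qs = 4(P − 7) + 275.
Solving gives Q = 311 with buyers paying 16 and suppliers receiving 9 (the 7 wedge).
Quantity falls by |ΔQ| = |323 − 311| = 12.
DWL = ½ · t · |ΔQ| = ½ · 7 · 12 = 42.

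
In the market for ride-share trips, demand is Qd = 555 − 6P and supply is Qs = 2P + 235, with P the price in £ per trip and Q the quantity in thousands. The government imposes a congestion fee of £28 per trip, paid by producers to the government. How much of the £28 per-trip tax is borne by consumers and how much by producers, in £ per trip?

Before the tax: set 555 − 6P = 2P + 235 → P* = £40, Q* = 315.
With the tax collected from producers, supply shifts: Qs = 2(P − 28) + 235.
New equilibrium: consumers pay £47, producers receive £19, Q = 273. (Wedge: Pb − Ps = 28.)
Burden on consumers: £7; on producers: £21. (They sum to £28.)

Consumers bear £7 per trip; producers bear £21 per trip.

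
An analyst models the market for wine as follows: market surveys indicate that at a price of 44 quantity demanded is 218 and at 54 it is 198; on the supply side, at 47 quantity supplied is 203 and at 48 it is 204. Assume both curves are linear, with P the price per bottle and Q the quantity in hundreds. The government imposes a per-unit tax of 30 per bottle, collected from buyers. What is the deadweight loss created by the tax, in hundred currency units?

Deadweight loss = 300 hundred.

Demand slope: (198 − 218)/(54 − 44) = -2, so Qd = 306 − 2P.
Supply slope: (204 − 203)/(48 − 47) = 1, so Qs = P + 156.
Before the tax: set 306 − 2P = P + 156 → P* = 50, Q* = 206.
With the tax collected from buyers, demand (in seller-price terms) shifts: Qd = 306 − 2(P + 30).
New equilibrium: buyers pay 60, producers receive 30, Q = 186. (Wedge: Pb − Ps = 30.)
Quantity falls by |ΔQ| = |206 − 186| = 20.
DWL = ½ · t · |ΔQ| = ½ · 30 · 20 = 300.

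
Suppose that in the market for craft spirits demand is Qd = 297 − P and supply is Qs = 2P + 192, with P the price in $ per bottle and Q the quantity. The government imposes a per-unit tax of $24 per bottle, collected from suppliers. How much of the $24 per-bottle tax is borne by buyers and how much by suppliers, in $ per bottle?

Without the tax, 297 − P = 2P + 192 gives 3P = 105, so P* = $35 and Q* = 262.
With the tax collected from suppliers, supply shifts: Qs = 2(P − 24) + 192.
Solving gives Q = 246 with buyers paying $51 and suppliers receiving $27 (the $24 wedge).
Burden on buyers: $16; on suppliers: $8. (They sum to $24.)

Buyers bear $16 per bottle; suppliers bear $8 per bottle.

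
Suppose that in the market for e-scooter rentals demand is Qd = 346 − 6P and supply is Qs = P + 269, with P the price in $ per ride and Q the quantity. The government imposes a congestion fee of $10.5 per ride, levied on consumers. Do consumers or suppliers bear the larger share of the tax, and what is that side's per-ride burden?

Before the tax: set 346 − 6P = P + 269 → P* = $11, Q* = 280.
With the tax collected from consumers, demand (in seller-price terms) shifts: Qd = 346 − 6(P + 10.5).
New equilibrium: consumers pay $12.5, suppliers receive $2, Q = 271. (Wedge: Pb − Ps = 10.5.)
Per-ride burden: consumers $1.5, suppliers $9.
Suppliers take the larger share because supply is less price-elastic here (demand slope 6 vs supply slope 1).

Suppliers bear the larger share: $9 per ride.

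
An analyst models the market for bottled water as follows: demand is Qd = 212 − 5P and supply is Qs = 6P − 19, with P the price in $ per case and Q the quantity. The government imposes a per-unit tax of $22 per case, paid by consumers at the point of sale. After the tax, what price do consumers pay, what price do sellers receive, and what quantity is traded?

Before the tax: set 212 − 5P = 6P − 19 → P* = $21, Q* = 107.
With the tax collected from consumers, demand (in seller-price terms) shifts: Qd = 212 − 5(P + 22).
Solving gives Q = 47 with consumers paying $33 and sellers receiving $11 (the $22 wedge).
The less price-elastic side of the market bears the larger share of a per-unit tax.

Consumers pay $33; sellers receive $11; quantity = 47.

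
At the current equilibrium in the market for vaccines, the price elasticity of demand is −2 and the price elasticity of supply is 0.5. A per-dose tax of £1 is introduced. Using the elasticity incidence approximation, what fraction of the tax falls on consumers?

Incidence ratio: consumers' share ≈ εs / (εs + |εd|) = 0.5 / (0.5 + 2) = 0.2.
Supply is the less elastic side, so consumers bear the smaller share.

Consumers' share ≈ 0.2.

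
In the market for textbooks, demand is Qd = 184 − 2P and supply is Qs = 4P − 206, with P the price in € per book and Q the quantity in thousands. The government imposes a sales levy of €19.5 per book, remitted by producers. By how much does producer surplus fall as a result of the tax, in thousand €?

Producer surplus falls by €266.5 thousand.

Without the tax, 184 − 2P = 4P − 206 gives 6P = 390, so P* = €65 and Q* = 54.
With the tax collected from producers, supply shifts: Qs = 4(P − 19.5) − 206.
Solving gives Q = 28 with consumers paying €78 and producers receiving €58.5 (the €19.5 wedge).
ΔPS is the trapezoid between Q = 28 and Q = 54 of height €6.5: ½ · (54 + 28) · 6.5 = €266.5.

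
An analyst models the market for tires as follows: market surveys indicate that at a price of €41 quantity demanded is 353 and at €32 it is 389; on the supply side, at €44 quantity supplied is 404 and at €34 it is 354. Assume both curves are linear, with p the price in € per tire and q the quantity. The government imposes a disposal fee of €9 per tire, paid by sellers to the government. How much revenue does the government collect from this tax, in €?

Tax revenue = €3141.

Demand slope: (389 − 353)/(32 − 41) = -4, so qd = 517 − 4p.
Supply slope: (354 − 404)/(34 − 44) = 5, so qs = 5p + 184.
Before the tax: set 517 − 4p = 5p + 184 → p* = €37, q* = 369.
With the tax collected from sellers, supply shifts: qs = 5(p − 9) + 184.
Solving gives q = 349 with consumers paying €42 and sellers receiving €33 (the €9 wedge).
Revenue = t · Q = 9 · 349 = €3141.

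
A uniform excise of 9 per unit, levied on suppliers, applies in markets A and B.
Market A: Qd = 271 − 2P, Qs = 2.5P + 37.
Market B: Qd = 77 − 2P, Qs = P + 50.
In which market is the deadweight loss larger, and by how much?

Market A: pre-tax P* = 52, Q* = 167; post-tax Q = 157; deadweight loss = 45.
Market B: pre-tax P* = 9, Q* = 59; post-tax Q = 53; deadweight loss = 27.
Difference: 45 vs 27 → market A is larger by 18.

Market A, by 18.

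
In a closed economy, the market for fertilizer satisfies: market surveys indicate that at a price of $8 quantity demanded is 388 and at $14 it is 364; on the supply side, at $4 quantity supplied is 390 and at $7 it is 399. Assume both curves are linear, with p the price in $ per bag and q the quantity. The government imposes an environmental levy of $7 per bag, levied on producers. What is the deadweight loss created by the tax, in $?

Demand slope: (364 − 388)/(14 − 8) = -4, so qd = 420 − 4p.
Supply slope: (399 − 390)/(7 − 4) = 3, so qs = 3p + 378.
Without the tax, 420 − 4p = 3p + 378 gives 7p = 42, so p* = $6 and q* = 396.
With the tax collected from producers, supply shifts: qs = 3(p − 7) + 378.
New equilibrium: buyers pay $9, producers receive $2, q = 384. (Wedge: pb − ps = 7.)
Quantity falls by |ΔQ| = |396 − 384| = 12.
DWL = ½ · t · |ΔQ| = ½ · 7 · 12 = $42.

Deadweight loss = $42.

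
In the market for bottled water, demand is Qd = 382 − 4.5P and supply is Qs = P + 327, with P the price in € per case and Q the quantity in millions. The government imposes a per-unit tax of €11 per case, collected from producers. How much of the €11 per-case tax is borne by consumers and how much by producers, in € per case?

Consumers bear €2 per case; producers bear €9 per case.

Without the tax, 382 − 4.5P = P + 327 gives 5.5P = 55, so P* = €10 and Q* = 337.
With the tax collected from producers, supply shifts: Qs = (P − 11) + 327.
Solving gives Q = 328 with consumers paying €12 and producers receiving €1 (the €11 wedge).
Burden on consumers: €2; on producers: €9. (They sum to €11.)
The less price-elastic side of the market bears the larger share of a per-unit tax.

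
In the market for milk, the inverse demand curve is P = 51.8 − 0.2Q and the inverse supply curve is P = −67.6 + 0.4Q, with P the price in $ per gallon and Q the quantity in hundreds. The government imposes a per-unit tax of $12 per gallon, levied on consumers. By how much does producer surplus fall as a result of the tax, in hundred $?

Inverting to Q(P) form: Qd = 259 − 5P; Qs = 2.5P + 169.
Before the tax: set 259 − 5P = 2.5P + 169 → P* = $12, Q* = 199.
With the tax collected from consumers, demand (in seller-price terms) shifts: Qd = 259 − 5(P + 12).
New equilibrium: consumers pay $16, sellers receive $4, Q = 179. (Wedge: Pb − Ps = 12.)
ΔPS is the trapezoid between Q = 179 and Q = 199 of height $8: ½ · (199 + 179) · 8 = $1512.

Producer surplus falls by $1512 hundred.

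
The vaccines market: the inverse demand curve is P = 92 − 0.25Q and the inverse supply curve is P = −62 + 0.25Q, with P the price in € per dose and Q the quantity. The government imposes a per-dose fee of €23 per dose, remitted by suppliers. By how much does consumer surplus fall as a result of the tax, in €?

Rewrite in direct form: Qd = 368 − 4P and Qs = 4P + 248.
Before the tax: set 368 − 4P = 4P + 248 → P* = €15, Q* = 308.
With the tax collected from suppliers, supply shifts: Qs = 4(P − 23) + 248.
Solving gives Q = 262 with consumers paying €26.5 and suppliers receiving €3.5 (the €23 wedge).
ΔCS is the trapezoid between Q = 262 and Q = 308 of height €11.5: ½ · (308 + 262) · 11.5 = €3277.5.

Consumer surplus falls by €3277.5.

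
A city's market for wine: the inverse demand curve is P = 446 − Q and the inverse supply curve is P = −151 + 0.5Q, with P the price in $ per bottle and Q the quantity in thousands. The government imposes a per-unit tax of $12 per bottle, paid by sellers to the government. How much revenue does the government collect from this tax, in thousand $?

Tax revenue = $4680 thousand.

Rewrite in direct form: Qd = 446 − P and Qs = 2P + 302.
Before the tax: set 446 − P = 2P + 302 → P* = $48, Q* = 398.
With the tax collected from sellers, supply shifts: Qs = 2(P − 12) + 302.
New equilibrium: consumers pay $56, sellers receive $44, Q = 390. (Wedge: Pb − Ps = 12.)
Revenue = t · Q = 12 · 390 = $4680.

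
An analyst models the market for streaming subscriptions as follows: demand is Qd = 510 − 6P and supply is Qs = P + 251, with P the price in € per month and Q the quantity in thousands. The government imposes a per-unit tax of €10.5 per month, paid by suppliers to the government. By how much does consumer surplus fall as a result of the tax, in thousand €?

Without the tax, 510 − 6P = P + 251 gives 7P = 259, so P* = €37 and Q* = 288.
With the tax collected from suppliers, supply shifts: Qs = (P − 10.5) + 251.
Solving gives Q = 279 with buyers paying €38.5 and suppliers receiving €28 (the €10.5 wedge).
ΔCS is the trapezoid between Q = 279 and Q = 288 of height €1.5: ½ · (288 + 279) · 1.5 = €425.25.

Consumer surplus falls by €425.25 thousand.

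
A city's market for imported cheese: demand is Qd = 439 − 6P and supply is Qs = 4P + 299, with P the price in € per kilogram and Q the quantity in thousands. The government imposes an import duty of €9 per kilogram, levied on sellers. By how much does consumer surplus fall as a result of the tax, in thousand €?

Consumer surplus falls by €1239.12 thousand.

Before the tax: set 439 − 6P = 4P + 299 → P* = €14, Q* = 355.
With the tax collected from sellers, supply shifts: Qs = 4(P − 9) + 299.
Solving gives Q = 333.4 with buyers paying €17.6 and sellers receiving €8.6 (the €9 wedge).
ΔCS is the trapezoid between Q = 333.4 and Q = 355 of height €3.6: ½ · (355 + 333.4) · 3.6 = €1239.12.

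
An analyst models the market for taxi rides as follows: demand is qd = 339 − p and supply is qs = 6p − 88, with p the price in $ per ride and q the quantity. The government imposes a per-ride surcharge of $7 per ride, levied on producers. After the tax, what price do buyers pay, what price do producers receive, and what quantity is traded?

Before the tax: set 339 − p = 6p − 88 → p* = $61, q* = 278.
With the tax collected from producers, supply shifts: qs = 6(p − 7) − 88.
Solving gives q = 272 with buyers paying $67 and producers receiving $60 (the $7 wedge).
The less price-elastic side of the market bears the larger share of a per-unit tax.

Buyers pay $67; producers receive $60; quantity = 272.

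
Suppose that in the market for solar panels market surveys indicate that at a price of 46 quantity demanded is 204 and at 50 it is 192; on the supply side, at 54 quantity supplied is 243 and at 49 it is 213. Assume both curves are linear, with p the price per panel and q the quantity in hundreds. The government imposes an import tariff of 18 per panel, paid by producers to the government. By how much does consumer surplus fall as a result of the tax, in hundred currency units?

Demand slope: (192 − 204)/(50 − 46) = -3, so qd = 342 − 3p.
Supply slope: (213 − 243)/(49 − 54) = 6, so qs = 6p − 81.
Without the tax, 342 − 3p = 6p − 81 gives 9p = 423, so p* = 47 and q* = 201.
With the tax collected from producers, supply shifts: qs = 6(p − 18) − 81.
New equilibrium: consumers pay 59, producers receive 41, q = 165. (Wedge: pb − ps = 18.)
ΔCS is the trapezoid between Q = 165 and Q = 201 of height 12: ½ · (201 + 165) · 12 = 2196.

Consumer surplus falls by 2196 hundred.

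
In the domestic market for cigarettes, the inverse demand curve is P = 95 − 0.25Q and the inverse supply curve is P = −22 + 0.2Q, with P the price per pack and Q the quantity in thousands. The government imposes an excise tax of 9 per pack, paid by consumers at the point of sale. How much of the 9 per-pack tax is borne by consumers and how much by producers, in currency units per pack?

Inverting to Q(P) form: Qd = 380 − 4P; Qs = 5P + 110.
Before the tax: set 380 − 4P = 5P + 110 → P* = 30, Q* = 260.
With the tax collected from consumers, demand (in seller-price terms) shifts: Qd = 380 − 4(P + 9).
Solving gives Q = 240 with consumers paying 35 and producers receiving 26 (the 9 wedge).
Burden on consumers: 5; on producers: 4. (They sum to 9.)

Consumers bear 5 per pack; producers bear 4 per pack.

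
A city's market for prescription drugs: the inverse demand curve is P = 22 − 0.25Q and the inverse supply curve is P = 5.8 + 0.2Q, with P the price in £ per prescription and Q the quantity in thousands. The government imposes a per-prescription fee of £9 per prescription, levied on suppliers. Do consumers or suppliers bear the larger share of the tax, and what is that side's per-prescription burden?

Consumers bear the larger share: £5 per prescription.

Inverting to Q(P) form: Qd = 88 − 4P; Qs = 5P − 29.
Before the tax: set 88 − 4P = 5P − 29 → P* = £13, Q* = 36.
With the tax collected from suppliers, supply shifts: Qs = 5(P − 9) − 29.
New equilibrium: consumers pay £18, suppliers receive £9, Q = 16. (Wedge: Pb − Ps = 9.)
Per-prescription burden: consumers £5, suppliers £4.
Consumers take the larger share because demand is less price-elastic here (demand slope 4 vs supply slope 5).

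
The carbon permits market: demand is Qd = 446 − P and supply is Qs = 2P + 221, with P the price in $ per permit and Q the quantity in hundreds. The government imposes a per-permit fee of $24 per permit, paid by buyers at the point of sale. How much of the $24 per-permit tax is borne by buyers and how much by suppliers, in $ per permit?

Buyers bear $16 per permit; suppliers bear $8 per permit.

Before the tax: set 446 − P = 2P + 221 → P* = $75, Q* = 371.
With the tax collected from buyers, demand (in seller-price terms) shifts: Qd = 446 − (P + 24).
New equilibrium: buyers pay $91, suppliers receive $67, Q = 355. (Wedge: Pb − Ps = 24.)
Burden on buyers: $16; on suppliers: $8. (They sum to $24.)
The less price-elastic side of the market bears the larger share of a per-unit tax.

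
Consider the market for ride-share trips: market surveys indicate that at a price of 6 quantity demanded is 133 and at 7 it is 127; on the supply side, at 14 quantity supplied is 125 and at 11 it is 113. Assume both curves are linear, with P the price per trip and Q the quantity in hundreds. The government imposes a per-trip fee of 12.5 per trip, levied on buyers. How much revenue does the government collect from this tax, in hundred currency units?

Demand slope: (127 − 133)/(7 − 6) = -6, so Qd = 169 − 6P.
Supply slope: (113 − 125)/(11 − 14) = 4, so Qs = 4P + 69.
Without the tax, 169 − 6P = 4P + 69 gives 10P = 100, so P* = 10 and Q* = 109.
With the tax collected from buyers, demand (in seller-price terms) shifts: Qd = 169 − 6(P + 12.5).
New equilibrium: buyers pay 15, sellers receive 2.5, Q = 79. (Wedge: Pb − Ps = 12.5.)
Revenue = t · Q = 12.5 · 79 = 987.5.

Tax revenue = 987.5 hundred.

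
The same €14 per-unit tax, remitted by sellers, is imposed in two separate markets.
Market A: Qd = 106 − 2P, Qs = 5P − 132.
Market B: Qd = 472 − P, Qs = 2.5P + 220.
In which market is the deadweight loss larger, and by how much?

Market A, by €70.

Market A: pre-tax P* = €34, Q* = 38; post-tax Q = 18; deadweight loss = €140.
Market B: pre-tax P* = €72, Q* = 400; post-tax Q = 390; deadweight loss = €70.
Difference: €140 vs €70 → market A is larger by €70.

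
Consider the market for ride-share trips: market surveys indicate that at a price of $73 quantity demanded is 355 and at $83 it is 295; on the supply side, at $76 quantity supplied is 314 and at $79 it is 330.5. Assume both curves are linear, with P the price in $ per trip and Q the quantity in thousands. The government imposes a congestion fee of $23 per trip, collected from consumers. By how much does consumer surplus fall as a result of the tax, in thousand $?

Demand slope: (295 − 355)/(83 − 73) = -6, so Qd = 793 − 6P.
Supply slope: (330.5 − 314)/(79 − 76) = 5.5, so Qs = 5.5P − 104.
Before the tax: set 793 − 6P = 5.5P − 104 → P* = $78, Q* = 325.
With the tax collected from consumers, demand (in seller-price terms) shifts: Qd = 793 − 6(P + 23).
Solving gives Q = 259 with consumers paying $89 and suppliers receiving $66 (the $23 wedge).
ΔCS is the trapezoid between Q = 259 and Q = 325 of height $11: ½ · (325 + 259) · 11 = $3212.

Consumer surplus falls by $3212 thousand.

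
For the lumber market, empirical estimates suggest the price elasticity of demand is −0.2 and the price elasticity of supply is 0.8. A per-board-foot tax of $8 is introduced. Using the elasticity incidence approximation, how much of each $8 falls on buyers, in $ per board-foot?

Incidence ratio: buyers' share ≈ εs / (εs + |εd|) = 0.8 / (0.8 + 0.2) = 0.8.
So buyers bear ≈ 0.8 × $8 = $6.4; sellers bear $1.6.

Buyers bear ≈ $6.4 per board-foot.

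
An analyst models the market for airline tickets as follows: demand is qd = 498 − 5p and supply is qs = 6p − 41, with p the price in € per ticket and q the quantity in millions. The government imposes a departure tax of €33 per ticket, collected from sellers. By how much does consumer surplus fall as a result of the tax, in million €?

Without the tax, 498 − 5p = 6p − 41 gives 11p = 539, so p* = €49 and q* = 253.
With the tax collected from sellers, supply shifts: qs = 6(p − 33) − 41.
New equilibrium: consumers pay €67, sellers receive €34, q = 163. (Wedge: pb − ps = 33.)
ΔCS is the trapezoid between Q = 163 and Q = 253 of height €18: ½ · (253 + 163) · 18 = €3744.

Consumer surplus falls by €3744 million.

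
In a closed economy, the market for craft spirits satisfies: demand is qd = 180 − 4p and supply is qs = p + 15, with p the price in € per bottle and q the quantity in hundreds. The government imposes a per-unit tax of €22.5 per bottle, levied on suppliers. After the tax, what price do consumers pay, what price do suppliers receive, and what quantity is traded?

Consumers pay €37.5; suppliers receive €15; quantity = 30.

Before the tax: set 180 − 4p = p + 15 → p* = €33, q* = 48.
With the tax collected from suppliers, supply shifts: qs = (p − 22.5) + 15.
New equilibrium: consumers pay €37.5, suppliers receive €15, q = 30. (Wedge: pb − ps = 22.5.)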